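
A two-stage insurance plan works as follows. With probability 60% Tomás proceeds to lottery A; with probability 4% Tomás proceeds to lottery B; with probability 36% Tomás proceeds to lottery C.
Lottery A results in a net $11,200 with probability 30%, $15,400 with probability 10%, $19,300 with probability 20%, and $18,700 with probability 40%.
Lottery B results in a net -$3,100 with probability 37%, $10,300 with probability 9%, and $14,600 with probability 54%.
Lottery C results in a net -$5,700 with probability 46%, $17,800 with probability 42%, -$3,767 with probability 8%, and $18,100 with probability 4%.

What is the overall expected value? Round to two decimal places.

$11,950.15

EV(A) = 0.3 × 11200 + 0.1 × 15400 + 0.2 × 19300 + 0.4 × 18700 = 3360 + 1540 + 3860 + 7480 = 16240
EV(B) = 0.37 × (-3100) + 0.09 × 10300 + 0.54 × 14600 = -1147 + 927 + 7884 = 7664
EV(C) = 0.46 × (-5700) + 0.42 × 17800 + 0.08 × (-3767) + 0.04 × 18100 = -2622 + 7476 − 301.36 + 724 = 5276.64
Overall = 0.6 × 16240 + 0.04 × 7664 + 0.36 × 5276.64 = 9744 + 306.56 + 1899.5904 = 11950.1504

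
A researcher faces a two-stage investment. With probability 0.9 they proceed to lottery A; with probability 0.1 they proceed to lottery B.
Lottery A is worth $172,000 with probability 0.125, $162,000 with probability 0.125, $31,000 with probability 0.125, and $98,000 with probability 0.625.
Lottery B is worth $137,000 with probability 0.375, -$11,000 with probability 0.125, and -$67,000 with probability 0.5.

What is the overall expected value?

$97,837.50

EV(A) = 0.125 × 172000 + 0.125 × 162000 + 0.125 × 31000 + 0.625 × 98000 = 21500 + 20250 + 3875 + 61250 = 106875
EV(B) = 0.375 × 137000 + 0.125 × (-11000) + 0.5 × (-67000) = 51375 − 1375 − 33500 = 16500
Overall = 0.9 × 106875 + 0.1 × 16500 = 96187.5 + 1650 = 97837.5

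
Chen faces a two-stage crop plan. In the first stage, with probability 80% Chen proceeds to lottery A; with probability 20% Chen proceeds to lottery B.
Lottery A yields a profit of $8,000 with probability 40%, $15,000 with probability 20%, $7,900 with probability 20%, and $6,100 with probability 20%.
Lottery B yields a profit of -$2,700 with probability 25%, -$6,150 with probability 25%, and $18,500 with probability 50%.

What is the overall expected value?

$8,607.50

EV(A) = 0.4 × 8000 + 0.2 × 15000 + 0.2 × 7900 + 0.2 × 6100 = 3200 + 3000 + 1580 + 1220 = 9000
EV(B) = 0.25 × (-2700) + 0.25 × (-6150) + 0.5 × 18500 = -675 − 1537.5 + 9250 = 7037.5
Overall = 0.8 × 9000 + 0.2 × 7037.5 = 7200 + 1407.5 = 8607.5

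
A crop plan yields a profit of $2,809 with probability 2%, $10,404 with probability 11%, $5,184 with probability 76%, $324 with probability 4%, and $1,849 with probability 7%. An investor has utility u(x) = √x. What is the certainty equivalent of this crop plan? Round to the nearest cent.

$5,002.73

E[u] = 0.02·√2809 + 0.11·√10404 + 0.76·√5184 + 0.04·√324 + 0.07·√1849 = 0.02·53 + 0.11·102 + 0.76·72 + 0.04·18 + 0.07·43 = 70.73
CE = (70.73)² = 5002.7329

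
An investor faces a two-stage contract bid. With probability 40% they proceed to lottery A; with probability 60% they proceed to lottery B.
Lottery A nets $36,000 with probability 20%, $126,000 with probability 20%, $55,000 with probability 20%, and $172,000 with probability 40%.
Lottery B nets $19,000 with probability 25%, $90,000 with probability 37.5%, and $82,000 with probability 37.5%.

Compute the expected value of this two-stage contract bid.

EV(A) = 0.2 × 36000 + 0.2 × 126000 + 0.2 × 55000 + 0.4 × 172000 = 7200 + 25200 + 11000 + 68800 = 112200
EV(B) = 0.25 × 19000 + 0.375 × 90000 + 0.375 × 82000 = 4750 + 33750 + 30750 = 69250
Overall = 0.4 × 112200 + 0.6 × 69250 = 44880 + 41550 = 86430

$86,430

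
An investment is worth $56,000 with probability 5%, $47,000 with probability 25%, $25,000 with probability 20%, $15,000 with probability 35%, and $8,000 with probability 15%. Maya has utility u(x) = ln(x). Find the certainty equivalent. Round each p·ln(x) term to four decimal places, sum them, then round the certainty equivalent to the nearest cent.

E[u] = 0.05·ln(56000) + 0.25·ln(47000) + 0.2·ln(25000) + 0.35·ln(15000) + 0.15·ln(8000) = 0.5467 + 2.6895 + 2.0253 + 3.3655 + 1.3481 = 9.9751
CE = e^9.9751 ≈ 21484.78

$21,484.78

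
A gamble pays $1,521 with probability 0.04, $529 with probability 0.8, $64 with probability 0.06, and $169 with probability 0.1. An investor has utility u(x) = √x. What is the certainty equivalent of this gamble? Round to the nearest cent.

$472.63

E[u] = 0.04·√1521 + 0.8·√529 + 0.06·√64 + 0.1·√169 = 0.04·39 + 0.8·23 + 0.06·8 + 0.1·13 = 21.74
CE = (21.74)² = 472.6276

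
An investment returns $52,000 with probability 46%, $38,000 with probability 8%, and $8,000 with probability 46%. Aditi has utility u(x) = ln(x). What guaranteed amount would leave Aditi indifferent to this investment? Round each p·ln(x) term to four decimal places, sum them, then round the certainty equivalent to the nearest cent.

E[u] = 0.46·ln(52000) + 0.08·ln(38000) + 0.46·ln(8000) = 4.9951 + 0.8436 + 4.1341 = 9.9728
CE = e^9.9728 ≈ 21435.42

$21,435.42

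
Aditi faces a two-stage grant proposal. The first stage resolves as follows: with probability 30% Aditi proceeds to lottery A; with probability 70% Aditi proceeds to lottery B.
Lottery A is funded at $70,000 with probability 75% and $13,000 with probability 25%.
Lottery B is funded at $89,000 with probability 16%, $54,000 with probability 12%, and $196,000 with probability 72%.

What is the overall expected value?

$130,013

EV(A) = 0.75 × 70000 + 0.25 × 13000 = 52500 + 3250 = 55750
EV(B) = 0.16 × 89000 + 0.12 × 54000 + 0.72 × 196000 = 14240 + 6480 + 141120 = 161840
Overall = 0.3 × 55750 + 0.7 × 161840 = 16725 + 113288 = 130013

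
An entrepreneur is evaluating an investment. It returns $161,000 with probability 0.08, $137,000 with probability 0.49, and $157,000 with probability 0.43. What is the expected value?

$147,520

EV = 0.08 × 161000 + 0.49 × 137000 + 0.43 × 157000 = 12880 + 67130 + 67510 = 147520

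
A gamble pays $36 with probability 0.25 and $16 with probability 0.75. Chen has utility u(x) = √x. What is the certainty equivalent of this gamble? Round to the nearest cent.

E[u] = 0.25·√36 + 0.75·√16 = 0.25·6 + 0.75·4 = 4.5
CE = (4.5)² = 20.25

$20.25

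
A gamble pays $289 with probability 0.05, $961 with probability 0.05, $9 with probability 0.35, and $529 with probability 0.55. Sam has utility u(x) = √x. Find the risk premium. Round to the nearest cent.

E[u] = 0.05·√289 + 0.05·√961 + 0.35·√9 + 0.55·√529 = 0.05·17 + 0.05·31 + 0.35·3 + 0.55·23 = 16.1
CE = (16.1)² = 259.21
Risk premium = EV − CE = 356.6 − 259.21 = 97.39

$97.39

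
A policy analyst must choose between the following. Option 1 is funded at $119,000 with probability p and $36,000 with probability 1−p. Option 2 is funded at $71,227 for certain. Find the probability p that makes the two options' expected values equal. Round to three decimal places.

p = 0.424

p·119000 + (1−p)·36000 = 71227
83000p + 36000 = 71227
p = (71227 − 36000) / 83000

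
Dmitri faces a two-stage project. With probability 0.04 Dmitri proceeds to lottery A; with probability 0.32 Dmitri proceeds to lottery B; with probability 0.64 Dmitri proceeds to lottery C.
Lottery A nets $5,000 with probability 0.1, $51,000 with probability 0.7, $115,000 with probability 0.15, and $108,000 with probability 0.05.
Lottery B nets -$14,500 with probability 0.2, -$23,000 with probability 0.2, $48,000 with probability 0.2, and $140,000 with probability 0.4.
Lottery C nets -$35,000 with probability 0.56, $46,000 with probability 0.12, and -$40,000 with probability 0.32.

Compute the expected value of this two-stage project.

EV(A) = 0.1 × 5000 + 0.7 × 51000 + 0.15 × 115000 + 0.05 × 108000 = 500 + 35700 + 17250 + 5400 = 58850
EV(B) = 0.2 × (-14500) + 0.2 × (-23000) + 0.2 × 48000 + 0.4 × 140000 = -2900 − 4600 + 9600 + 56000 = 58100
EV(C) = 0.56 × (-35000) + 0.12 × 46000 + 0.32 × (-40000) = -19600 + 5520 − 12800 = -26880
Overall = 0.04 × 58850 + 0.32 × 58100 + 0.64 × (-26880) = 2354 + 18592 − 17203.2 = 3742.8

$3,742.80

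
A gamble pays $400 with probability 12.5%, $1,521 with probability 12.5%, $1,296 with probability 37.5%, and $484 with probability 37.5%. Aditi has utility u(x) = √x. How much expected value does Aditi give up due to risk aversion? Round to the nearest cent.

E[u] = 0.125·√400 + 0.125·√1521 + 0.375·√1296 + 0.375·√484 = 0.125·20 + 0.125·39 + 0.375·36 + 0.375·22 = 29.125
CE = (29.125)² = 848.265625
Risk premium = EV − CE = 907.625 − 848.265625 = 59.359375

$59.36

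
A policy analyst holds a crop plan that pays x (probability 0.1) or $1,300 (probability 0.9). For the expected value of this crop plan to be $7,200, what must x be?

x = $60,300

0.1·x + 0.9·1300 = 7200
0.1·x = 7200 − 1170 = 6030
x = 6030 / 0.1 = 60300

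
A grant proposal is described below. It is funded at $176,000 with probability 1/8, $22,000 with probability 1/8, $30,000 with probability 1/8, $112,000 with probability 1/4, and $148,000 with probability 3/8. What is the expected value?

EV = 1/8 × 176000 + 1/8 × 22000 + 1/8 × 30000 + 1/4 × 112000 + 3/8 × 148000 = 22000 + 2750 + 3750 + 28000 + 55500 = 112000

$112,000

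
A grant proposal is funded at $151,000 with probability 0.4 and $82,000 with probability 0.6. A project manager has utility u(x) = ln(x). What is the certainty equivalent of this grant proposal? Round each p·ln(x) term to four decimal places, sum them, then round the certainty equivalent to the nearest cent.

E[u] = 0.4·ln(151000) + 0.6·ln(82000) = 4.7700 + 6.7887 = 11.5587
CE = e^11.5587 ≈ 104683.84

$104,683.84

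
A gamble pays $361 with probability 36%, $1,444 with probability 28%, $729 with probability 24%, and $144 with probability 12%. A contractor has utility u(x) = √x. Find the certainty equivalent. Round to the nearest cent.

$645.16

E[u] = 0.36·√361 + 0.28·√1444 + 0.24·√729 + 0.12·√144 = 0.36·19 + 0.28·38 + 0.24·27 + 0.12·12 = 25.4
CE = (25.4)² = 645.16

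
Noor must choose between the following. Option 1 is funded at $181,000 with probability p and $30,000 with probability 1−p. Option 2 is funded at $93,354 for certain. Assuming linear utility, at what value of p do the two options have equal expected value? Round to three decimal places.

p = 0.420

p·181000 + (1−p)·30000 = 93354
151000p + 30000 = 93354
p = (93354 − 30000) / 151000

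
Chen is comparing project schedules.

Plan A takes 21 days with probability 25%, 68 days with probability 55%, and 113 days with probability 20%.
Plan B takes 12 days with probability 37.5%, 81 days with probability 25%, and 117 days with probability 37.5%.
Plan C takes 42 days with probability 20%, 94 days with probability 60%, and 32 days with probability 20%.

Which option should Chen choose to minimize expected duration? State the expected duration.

Plan A = 0.25 × 21 + 0.55 × 68 + 0.2 × 113 = 5.25 + 37.4 + 22.6 = 65.25
Plan B = 0.375 × 12 + 0.25 × 81 + 0.375 × 117 = 4.5 + 20.25 + 43.875 = 68.625
Plan C = 0.2 × 42 + 0.6 × 94 + 0.2 × 32 = 8.4 + 56.4 + 6.4 = 71.2

Plan A (65.25 days)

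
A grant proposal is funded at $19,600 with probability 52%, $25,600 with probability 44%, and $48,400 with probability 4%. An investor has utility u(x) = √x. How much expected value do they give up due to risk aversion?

E[u] = 0.52·√19600 + 0.44·√25600 + 0.04·√48400 = 0.52·140 + 0.44·160 + 0.04·220 = 152
CE = (152)² = 23104
Risk premium = EV − CE = 23392 − 23104 = 288

$288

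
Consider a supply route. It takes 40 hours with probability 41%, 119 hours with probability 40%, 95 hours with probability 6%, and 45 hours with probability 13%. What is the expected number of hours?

EV = 0.41 × 40 + 0.4 × 119 + 0.06 × 95 + 0.13 × 45 = 16.4 + 47.6 + 5.7 + 5.85 = 75.55

75.55 hours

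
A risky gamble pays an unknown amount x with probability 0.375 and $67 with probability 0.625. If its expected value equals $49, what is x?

x = $19

0.375·x + 0.625·67 = 49
0.375·x = 49 − 41.875 = 7.125
x = 7.125 / 0.375 = 19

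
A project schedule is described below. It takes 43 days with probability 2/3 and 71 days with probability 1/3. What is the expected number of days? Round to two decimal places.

52.33 days

EV = 2/3 × 43 + 1/3 × 71 = 28.6667 + 23.6667 = 52.3333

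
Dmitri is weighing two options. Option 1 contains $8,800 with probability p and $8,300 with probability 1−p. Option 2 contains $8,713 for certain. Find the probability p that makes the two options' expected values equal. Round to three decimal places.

p = 0.826

p·8800 + (1−p)·8300 = 8713
500p + 8300 = 8713
p = (8713 − 8300) / 500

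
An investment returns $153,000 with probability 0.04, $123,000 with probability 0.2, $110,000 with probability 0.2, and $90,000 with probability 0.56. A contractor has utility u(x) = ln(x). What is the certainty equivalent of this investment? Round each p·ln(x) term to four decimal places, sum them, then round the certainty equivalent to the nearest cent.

$101,854.44

E[u] = 0.04·ln(153000) + 0.2·ln(123000) + 0.2·ln(110000) + 0.56·ln(90000) = 0.4775 + 2.3440 + 2.3216 + 6.3882 = 11.5313
CE = e^11.5313 ≈ 101854.44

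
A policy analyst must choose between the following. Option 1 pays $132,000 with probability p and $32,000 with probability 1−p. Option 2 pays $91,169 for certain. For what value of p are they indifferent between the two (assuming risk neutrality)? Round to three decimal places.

p·132000 + (1−p)·32000 = 91169
100000p + 32000 = 91169
p = (91169 − 32000) / 100000

p = 0.592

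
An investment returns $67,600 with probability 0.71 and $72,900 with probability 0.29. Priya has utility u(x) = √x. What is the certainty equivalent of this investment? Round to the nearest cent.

E[u] = 0.71·√67600 + 0.29·√72900 = 0.71·260 + 0.29·270 = 262.9
CE = (262.9)² = 69116.41

$69,116.41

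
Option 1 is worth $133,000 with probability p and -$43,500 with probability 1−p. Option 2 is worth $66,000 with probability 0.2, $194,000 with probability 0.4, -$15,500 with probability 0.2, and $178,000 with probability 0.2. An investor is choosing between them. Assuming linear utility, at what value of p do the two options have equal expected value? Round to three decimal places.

p = 0.945

EV(Option 2) = 0.2 × 66000 + 0.4 × 194000 + 0.2 × (-15500) + 0.2 × 178000 = 13200 + 77600 − 3100 + 35600 = 123300
p·133000 + (1−p)·(-43500) = 123300
176500p − 43500 = 123300
p = (123300 + 43500) / 176500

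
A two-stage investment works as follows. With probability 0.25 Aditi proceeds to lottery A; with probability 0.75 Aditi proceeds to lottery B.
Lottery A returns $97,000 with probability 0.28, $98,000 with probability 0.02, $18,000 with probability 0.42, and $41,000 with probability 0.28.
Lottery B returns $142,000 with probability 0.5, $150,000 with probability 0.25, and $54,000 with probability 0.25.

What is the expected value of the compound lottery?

$103,540

EV(A) = 0.28 × 97000 + 0.02 × 98000 + 0.42 × 18000 + 0.28 × 41000 = 27160 + 1960 + 7560 + 11480 = 48160
EV(B) = 0.5 × 142000 + 0.25 × 150000 + 0.25 × 54000 = 71000 + 37500 + 13500 = 122000
Overall = 0.25 × 48160 + 0.75 × 122000 = 12040 + 91500 = 103540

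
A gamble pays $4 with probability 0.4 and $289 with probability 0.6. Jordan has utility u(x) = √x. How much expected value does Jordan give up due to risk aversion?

$54

E[u] = 0.4·√4 + 0.6·√289 = 0.4·2 + 0.6·17 = 11
CE = (11)² = 121
Risk premium = EV − CE = 175 − 121 = 54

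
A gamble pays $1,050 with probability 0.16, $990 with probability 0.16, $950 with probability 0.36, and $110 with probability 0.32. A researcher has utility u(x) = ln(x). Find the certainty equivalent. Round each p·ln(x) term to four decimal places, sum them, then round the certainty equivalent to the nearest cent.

E[u] = 0.16·ln(1050) + 0.16·ln(990) + 0.36·ln(950) + 0.32·ln(110) = 1.1130 + 1.1036 + 2.4683 + 1.5042 = 6.1891
CE = e^6.1891 ≈ 487.41

$487.41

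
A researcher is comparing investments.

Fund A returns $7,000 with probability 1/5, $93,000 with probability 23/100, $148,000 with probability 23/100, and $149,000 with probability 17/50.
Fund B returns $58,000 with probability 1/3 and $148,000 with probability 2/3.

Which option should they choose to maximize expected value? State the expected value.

Fund A = 1/5 × 7000 + 23/100 × 93000 + 23/100 × 148000 + 17/50 × 149000 = 1400 + 21390 + 34040 + 50660 = 107490
Fund B = 1/3 × 58000 + 2/3 × 148000 = 19333.3333 + 98666.6667 = 118000

Fund B ($118,000)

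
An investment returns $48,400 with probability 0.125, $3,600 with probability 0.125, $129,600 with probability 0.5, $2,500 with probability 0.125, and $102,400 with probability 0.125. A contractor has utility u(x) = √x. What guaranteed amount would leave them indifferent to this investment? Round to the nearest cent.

$68,251.56

E[u] = 0.125·√48400 + 0.125·√3600 + 0.5·√129600 + 0.125·√2500 + 0.125·√102400 = 0.125·220 + 0.125·60 + 0.5·360 + 0.125·50 + 0.125·320 = 261.25
CE = (261.25)² = 68251.5625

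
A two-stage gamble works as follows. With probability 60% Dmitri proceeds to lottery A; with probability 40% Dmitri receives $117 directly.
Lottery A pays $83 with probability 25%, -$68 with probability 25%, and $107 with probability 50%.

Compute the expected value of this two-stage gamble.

$81.15

EV(A) = 0.25 × 83 + 0.25 × (-68) + 0.5 × 107 = 20.75 − 17 + 53.5 = 57.25
Branch B: 117 (certain)
Overall = 0.6 × 57.25 + 0.4 × 117 = 34.35 + 46.8 = 81.15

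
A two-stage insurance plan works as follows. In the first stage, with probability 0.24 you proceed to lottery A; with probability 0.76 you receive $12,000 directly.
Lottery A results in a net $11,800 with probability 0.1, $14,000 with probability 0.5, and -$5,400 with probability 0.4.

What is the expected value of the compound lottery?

$10,564.80

EV(A) = 0.1 × 11800 + 0.5 × 14000 + 0.4 × (-5400) = 1180 + 7000 − 2160 = 6020
Branch B: 12000 (certain)
Overall = 0.24 × 6020 + 0.76 × 12000 = 1444.8 + 9120 = 10564.8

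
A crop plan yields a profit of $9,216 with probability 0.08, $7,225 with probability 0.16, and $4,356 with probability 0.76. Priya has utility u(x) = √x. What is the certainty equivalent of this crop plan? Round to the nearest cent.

E[u] = 0.08·√9216 + 0.16·√7225 + 0.76·√4356 = 0.08·96 + 0.16·85 + 0.76·66 = 71.44
CE = (71.44)² = 5103.6736

$5,103.67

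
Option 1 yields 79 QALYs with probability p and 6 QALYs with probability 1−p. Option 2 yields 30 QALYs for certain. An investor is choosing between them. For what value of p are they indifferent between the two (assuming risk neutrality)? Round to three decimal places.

p = 0.329

p·79 + (1−p)·6 = 30
73p + 6 = 30
p = (30 − 6) / 73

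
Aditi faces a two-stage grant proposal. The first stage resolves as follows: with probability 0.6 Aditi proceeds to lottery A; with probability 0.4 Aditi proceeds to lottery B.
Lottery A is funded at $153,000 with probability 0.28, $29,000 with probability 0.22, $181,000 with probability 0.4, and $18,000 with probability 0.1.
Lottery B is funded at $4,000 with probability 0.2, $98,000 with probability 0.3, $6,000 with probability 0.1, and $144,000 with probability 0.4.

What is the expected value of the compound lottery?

$109,412

EV(A) = 0.28 × 153000 + 0.22 × 29000 + 0.4 × 181000 + 0.1 × 18000 = 42840 + 6380 + 72400 + 1800 = 123420
EV(B) = 0.2 × 4000 + 0.3 × 98000 + 0.1 × 6000 + 0.4 × 144000 = 800 + 29400 + 600 + 57600 = 88400
Overall = 0.6 × 123420 + 0.4 × 88400 = 74052 + 35360 = 109412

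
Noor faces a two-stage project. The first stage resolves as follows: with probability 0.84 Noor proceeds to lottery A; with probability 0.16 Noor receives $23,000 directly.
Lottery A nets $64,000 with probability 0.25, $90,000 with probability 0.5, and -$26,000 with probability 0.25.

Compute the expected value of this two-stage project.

$49,460

EV(A) = 0.25 × 64000 + 0.5 × 90000 + 0.25 × (-26000) = 16000 + 45000 − 6500 = 54500
Branch B: 23000 (certain)
Overall = 0.84 × 54500 + 0.16 × 23000 = 45780 + 3680 = 49460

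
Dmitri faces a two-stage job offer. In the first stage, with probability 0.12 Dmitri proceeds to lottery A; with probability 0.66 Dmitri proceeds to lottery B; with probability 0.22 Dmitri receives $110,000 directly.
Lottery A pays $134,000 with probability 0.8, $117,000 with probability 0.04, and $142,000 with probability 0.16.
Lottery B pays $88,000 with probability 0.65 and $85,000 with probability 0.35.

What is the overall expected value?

$97,739

EV(A) = 0.8 × 134000 + 0.04 × 117000 + 0.16 × 142000 = 107200 + 4680 + 22720 = 134600
EV(B) = 0.65 × 88000 + 0.35 × 85000 = 57200 + 29750 = 86950
Branch C: 110000 (certain)
Overall = 0.12 × 134600 + 0.66 × 86950 + 0.22 × 110000 = 16152 + 57387 + 24200 = 97739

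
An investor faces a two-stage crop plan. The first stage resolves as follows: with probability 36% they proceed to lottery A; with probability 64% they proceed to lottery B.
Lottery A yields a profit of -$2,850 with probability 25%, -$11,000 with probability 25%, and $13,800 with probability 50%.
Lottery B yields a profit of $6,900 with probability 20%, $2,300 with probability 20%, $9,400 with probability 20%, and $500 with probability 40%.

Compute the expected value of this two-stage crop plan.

$3,746.30

EV(A) = 0.25 × (-2850) + 0.25 × (-11000) + 0.5 × 13800 = -712.5 − 2750 + 6900 = 3437.5
EV(B) = 0.2 × 6900 + 0.2 × 2300 + 0.2 × 9400 + 0.4 × 500 = 1380 + 460 + 1880 + 200 = 3920
Overall = 0.36 × 3437.5 + 0.64 × 3920 = 1237.5 + 2508.8 = 3746.3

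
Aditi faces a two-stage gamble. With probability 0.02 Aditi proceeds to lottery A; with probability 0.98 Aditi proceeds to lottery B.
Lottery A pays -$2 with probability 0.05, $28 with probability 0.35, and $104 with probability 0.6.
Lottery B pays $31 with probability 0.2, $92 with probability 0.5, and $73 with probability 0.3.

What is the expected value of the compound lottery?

$74.06

EV(A) = 0.05 × (-2) + 0.35 × 28 + 0.6 × 104 = -0.1 + 9.8 + 62.4 = 72.1
EV(B) = 0.2 × 31 + 0.5 × 92 + 0.3 × 73 = 6.2 + 46 + 21.9 = 74.1
Overall = 0.02 × 72.1 + 0.98 × 74.1 = 1.442 + 72.618 = 74.06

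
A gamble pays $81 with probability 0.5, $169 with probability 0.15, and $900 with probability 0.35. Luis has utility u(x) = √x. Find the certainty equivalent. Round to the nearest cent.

E[u] = 0.5·√81 + 0.15·√169 + 0.35·√900 = 0.5·9 + 0.15·13 + 0.35·30 = 16.95
CE = (16.95)² = 287.3025

$287.30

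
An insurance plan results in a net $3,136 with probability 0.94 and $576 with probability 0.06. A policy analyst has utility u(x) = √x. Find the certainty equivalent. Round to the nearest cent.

E[u] = 0.94·√3136 + 0.06·√576 = 0.94·56 + 0.06·24 = 54.08
CE = (54.08)² = 2924.6464

$2,924.65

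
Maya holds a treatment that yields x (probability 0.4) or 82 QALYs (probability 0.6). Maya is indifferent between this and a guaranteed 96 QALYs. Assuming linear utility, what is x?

0.4·x + 0.6·82 = 96
0.4·x = 96 − 49.2 = 46.8
x = 46.8 / 0.4 = 117

x = 117 QALYs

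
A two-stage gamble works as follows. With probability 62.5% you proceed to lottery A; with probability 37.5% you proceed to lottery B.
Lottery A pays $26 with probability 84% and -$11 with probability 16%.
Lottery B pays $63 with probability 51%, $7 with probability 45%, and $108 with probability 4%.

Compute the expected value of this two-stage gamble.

$27.40

EV(A) = 0.84 × 26 + 0.16 × (-11) = 21.84 − 1.76 = 20.08
EV(B) = 0.51 × 63 + 0.45 × 7 + 0.04 × 108 = 32.13 + 3.15 + 4.32 = 39.6
Overall = 0.625 × 20.08 + 0.375 × 39.6 = 12.55 + 14.85 = 27.4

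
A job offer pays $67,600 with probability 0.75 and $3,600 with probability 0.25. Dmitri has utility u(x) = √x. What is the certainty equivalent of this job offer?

$44,100

E[u] = 0.75·√67600 + 0.25·√3600 = 0.75·260 + 0.25·60 = 210
CE = (210)² = 44100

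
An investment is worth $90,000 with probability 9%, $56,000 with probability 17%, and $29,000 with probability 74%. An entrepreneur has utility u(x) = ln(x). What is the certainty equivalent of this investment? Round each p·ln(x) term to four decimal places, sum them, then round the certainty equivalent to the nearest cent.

$35,911.04

E[u] = 0.09·ln(90000) + 0.17·ln(56000) + 0.74·ln(29000) = 1.0267 + 1.8586 + 7.6035 = 10.4888
CE = e^10.4888 ≈ 35911.04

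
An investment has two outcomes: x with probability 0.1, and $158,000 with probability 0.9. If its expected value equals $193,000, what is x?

0.1·x + 0.9·158000 = 193000
0.1·x = 193000 − 142200 = 50800
x = 50800 / 0.1 = 508000

x = $508,000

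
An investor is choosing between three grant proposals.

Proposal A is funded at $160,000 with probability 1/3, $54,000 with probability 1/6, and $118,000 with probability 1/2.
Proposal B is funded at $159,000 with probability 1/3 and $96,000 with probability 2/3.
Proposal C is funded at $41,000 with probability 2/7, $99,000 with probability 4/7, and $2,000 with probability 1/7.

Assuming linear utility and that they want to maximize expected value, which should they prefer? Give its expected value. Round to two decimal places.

Proposal A ($121,333.33)

Proposal A = 1/3 × 160000 + 1/6 × 54000 + 1/2 × 118000 = 53333.3333 + 9000 + 59000 = 121333.3333
Proposal B = 1/3 × 159000 + 2/3 × 96000 = 53000 + 64000 = 117000
Proposal C = 2/7 × 41000 + 4/7 × 99000 + 1/7 × 2000 = 11714.2857 + 56571.4286 + 285.7143 = 68571.4286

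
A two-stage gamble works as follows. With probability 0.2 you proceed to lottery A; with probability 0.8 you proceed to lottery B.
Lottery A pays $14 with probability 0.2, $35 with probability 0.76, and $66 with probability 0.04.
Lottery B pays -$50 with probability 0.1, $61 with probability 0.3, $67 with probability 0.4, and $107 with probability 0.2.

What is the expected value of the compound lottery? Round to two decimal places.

EV(A) = 0.2 × 14 + 0.76 × 35 + 0.04 × 66 = 2.8 + 26.6 + 2.64 = 32.04
EV(B) = 0.1 × (-50) + 0.3 × 61 + 0.4 × 67 + 0.2 × 107 = -5 + 18.3 + 26.8 + 21.4 = 61.5
Overall = 0.2 × 32.04 + 0.8 × 61.5 = 6.408 + 49.2 = 55.608

$55.61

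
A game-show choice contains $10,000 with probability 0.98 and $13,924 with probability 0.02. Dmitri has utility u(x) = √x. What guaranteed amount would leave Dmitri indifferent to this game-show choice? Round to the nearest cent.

E[u] = 0.98·√10000 + 0.02·√13924 = 0.98·100 + 0.02·118 = 100.36
CE = (100.36)² = 10072.1296

$10,072.13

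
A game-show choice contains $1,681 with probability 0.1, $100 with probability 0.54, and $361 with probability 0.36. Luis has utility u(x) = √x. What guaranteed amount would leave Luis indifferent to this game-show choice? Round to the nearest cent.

E[u] = 0.1·√1681 + 0.54·√100 + 0.36·√361 = 0.1·41 + 0.54·10 + 0.36·19 = 16.34
CE = (16.34)² = 266.9956

$267.00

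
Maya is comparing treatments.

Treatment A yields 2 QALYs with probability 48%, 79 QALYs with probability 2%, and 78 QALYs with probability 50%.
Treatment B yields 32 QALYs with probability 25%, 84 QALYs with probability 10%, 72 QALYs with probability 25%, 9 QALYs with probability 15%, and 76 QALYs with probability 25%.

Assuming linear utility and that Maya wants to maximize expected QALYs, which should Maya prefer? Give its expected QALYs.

Treatment B (54.75 QALYs)

Treatment A = 0.48 × 2 + 0.02 × 79 + 0.5 × 78 = 0.96 + 1.58 + 39 = 41.54
Treatment B = 0.25 × 32 + 0.1 × 84 + 0.25 × 72 + 0.15 × 9 + 0.25 × 76 = 8 + 8.4 + 18 + 1.35 + 19 = 54.75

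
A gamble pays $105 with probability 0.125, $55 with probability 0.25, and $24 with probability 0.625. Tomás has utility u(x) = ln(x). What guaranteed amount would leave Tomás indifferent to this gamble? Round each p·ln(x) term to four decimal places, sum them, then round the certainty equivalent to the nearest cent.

$35.51

E[u] = 0.125·ln(105) + 0.25·ln(55) + 0.625·ln(24) = 0.5817 + 1.0018 + 1.9863 = 3.5698
CE = e^3.5698 ≈ 35.51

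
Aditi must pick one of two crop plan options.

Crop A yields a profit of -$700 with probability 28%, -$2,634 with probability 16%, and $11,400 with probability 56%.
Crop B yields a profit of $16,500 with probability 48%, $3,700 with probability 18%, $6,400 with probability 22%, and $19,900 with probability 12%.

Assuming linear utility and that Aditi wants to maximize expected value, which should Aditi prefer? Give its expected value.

Crop A = 0.28 × (-700) + 0.16 × (-2634) + 0.56 × 11400 = -196 − 421.44 + 6384 = 5766.56
Crop B = 0.48 × 16500 + 0.18 × 3700 + 0.22 × 6400 + 0.12 × 19900 = 7920 + 666 + 1408 + 2388 = 12382

Crop B ($12,382)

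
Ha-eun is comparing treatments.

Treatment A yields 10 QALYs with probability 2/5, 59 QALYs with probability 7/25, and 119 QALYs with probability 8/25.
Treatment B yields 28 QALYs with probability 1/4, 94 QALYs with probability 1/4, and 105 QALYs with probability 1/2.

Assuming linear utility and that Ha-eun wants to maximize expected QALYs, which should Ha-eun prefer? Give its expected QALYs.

Treatment B (83 QALYs)

Treatment A = 2/5 × 10 + 7/25 × 59 + 8/25 × 119 = 4 + 16.52 + 38.08 = 58.6
Treatment B = 1/4 × 28 + 1/4 × 94 + 1/2 × 105 = 7 + 23.5 + 52.5 = 83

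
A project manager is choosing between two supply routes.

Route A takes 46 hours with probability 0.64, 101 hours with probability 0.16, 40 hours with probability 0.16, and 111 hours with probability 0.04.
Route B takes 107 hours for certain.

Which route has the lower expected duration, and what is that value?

Route A = 0.64 × 46 + 0.16 × 101 + 0.16 × 40 + 0.04 × 111 = 29.44 + 16.16 + 6.4 + 4.44 = 56.44
Route B: 107 (certain)

Route A (56.44 hours)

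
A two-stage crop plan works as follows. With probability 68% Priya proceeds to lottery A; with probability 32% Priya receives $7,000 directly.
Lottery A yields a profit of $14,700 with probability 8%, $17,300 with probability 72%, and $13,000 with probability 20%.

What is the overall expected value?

EV(A) = 0.08 × 14700 + 0.72 × 17300 + 0.2 × 13000 = 1176 + 12456 + 2600 = 16232
Branch B: 7000 (certain)
Overall = 0.68 × 16232 + 0.32 × 7000 = 11037.76 + 2240 = 13277.76

$13,277.76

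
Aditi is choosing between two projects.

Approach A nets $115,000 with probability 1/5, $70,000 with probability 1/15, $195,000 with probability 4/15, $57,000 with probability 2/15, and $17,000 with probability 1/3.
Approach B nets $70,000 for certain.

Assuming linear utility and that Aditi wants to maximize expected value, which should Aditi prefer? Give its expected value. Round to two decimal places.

Approach A = 1/5 × 115000 + 1/15 × 70000 + 4/15 × 195000 + 2/15 × 57000 + 1/3 × 17000 = 23000 + 4666.6667 + 52000 + 7600 + 5666.6667 = 92933.3333
Approach B: 70000 (certain)

Approach A ($92,933.33)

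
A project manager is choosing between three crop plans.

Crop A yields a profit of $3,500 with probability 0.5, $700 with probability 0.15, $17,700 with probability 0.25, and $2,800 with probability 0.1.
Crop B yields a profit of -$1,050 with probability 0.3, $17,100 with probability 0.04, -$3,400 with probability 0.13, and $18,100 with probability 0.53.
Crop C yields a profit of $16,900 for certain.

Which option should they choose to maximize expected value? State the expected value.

Crop A = 0.5 × 3500 + 0.15 × 700 + 0.25 × 17700 + 0.1 × 2800 = 1750 + 105 + 4425 + 280 = 6560
Crop B = 0.3 × (-1050) + 0.04 × 17100 + 0.13 × (-3400) + 0.53 × 18100 = -315 + 684 − 442 + 9593 = 9520
Crop C: 16900 (certain)

Crop C ($16,900)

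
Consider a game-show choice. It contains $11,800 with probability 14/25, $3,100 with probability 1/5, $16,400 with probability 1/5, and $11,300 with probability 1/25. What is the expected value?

$10,960

EV = 14/25 × 11800 + 1/5 × 3100 + 1/5 × 16400 + 1/25 × 11300 = 6608 + 620 + 3280 + 452 = 10960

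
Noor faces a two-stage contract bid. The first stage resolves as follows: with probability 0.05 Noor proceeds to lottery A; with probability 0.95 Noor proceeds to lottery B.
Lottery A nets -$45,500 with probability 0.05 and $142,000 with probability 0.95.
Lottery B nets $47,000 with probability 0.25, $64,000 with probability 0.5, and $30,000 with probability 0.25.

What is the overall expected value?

$55,318.75

EV(A) = 0.05 × (-45500) + 0.95 × 142000 = -2275 + 134900 = 132625
EV(B) = 0.25 × 47000 + 0.5 × 64000 + 0.25 × 30000 = 11750 + 32000 + 7500 = 51250
Overall = 0.05 × 132625 + 0.95 × 51250 = 6631.25 + 48687.5 = 55318.75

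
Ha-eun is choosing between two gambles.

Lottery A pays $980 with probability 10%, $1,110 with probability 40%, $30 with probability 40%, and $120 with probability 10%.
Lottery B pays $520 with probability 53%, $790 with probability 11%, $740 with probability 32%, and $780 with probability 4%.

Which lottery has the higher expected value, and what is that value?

Lottery B ($630.50)

Lottery A = 0.1 × 980 + 0.4 × 1110 + 0.4 × 30 + 0.1 × 120 = 98 + 444 + 12 + 12 = 566
Lottery B = 0.53 × 520 + 0.11 × 790 + 0.32 × 740 + 0.04 × 780 = 275.6 + 86.9 + 236.8 + 31.2 = 630.5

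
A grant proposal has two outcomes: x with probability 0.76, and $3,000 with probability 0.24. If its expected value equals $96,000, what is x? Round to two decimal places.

x = $125,368.42

0.76·x + 0.24·3000 = 96000
0.76·x = 96000 − 720 = 95280
x = 95280 / 0.76 = 125368.4211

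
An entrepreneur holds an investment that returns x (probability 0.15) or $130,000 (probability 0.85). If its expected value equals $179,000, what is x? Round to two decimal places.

0.15·x + 0.85·130000 = 179000
0.15·x = 179000 − 110500 = 68500
x = 68500 / 0.15 = 456666.6667

x = $456,666.67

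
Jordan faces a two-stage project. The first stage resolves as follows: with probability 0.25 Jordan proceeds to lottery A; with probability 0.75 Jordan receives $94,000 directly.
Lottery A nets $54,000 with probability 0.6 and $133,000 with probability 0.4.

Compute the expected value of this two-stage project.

EV(A) = 0.6 × 54000 + 0.4 × 133000 = 32400 + 53200 = 85600
Branch B: 94000 (certain)
Overall = 0.25 × 85600 + 0.75 × 94000 = 21400 + 70500 = 91900

$91,900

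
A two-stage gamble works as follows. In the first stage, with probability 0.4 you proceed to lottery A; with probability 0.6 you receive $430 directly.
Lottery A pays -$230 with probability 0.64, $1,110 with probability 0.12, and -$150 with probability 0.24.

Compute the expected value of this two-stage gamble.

EV(A) = 0.64 × (-230) + 0.12 × 1110 + 0.24 × (-150) = -147.2 + 133.2 − 36 = -50
Branch B: 430 (certain)
Overall = 0.4 × (-50) + 0.6 × 430 = -20 + 258 = 238

$238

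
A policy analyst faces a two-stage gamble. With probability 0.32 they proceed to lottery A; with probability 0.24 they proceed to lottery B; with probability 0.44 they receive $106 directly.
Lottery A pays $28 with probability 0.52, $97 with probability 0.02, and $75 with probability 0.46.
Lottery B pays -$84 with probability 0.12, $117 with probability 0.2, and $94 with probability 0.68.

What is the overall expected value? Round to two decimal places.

EV(A) = 0.52 × 28 + 0.02 × 97 + 0.46 × 75 = 14.56 + 1.94 + 34.5 = 51
EV(B) = 0.12 × (-84) + 0.2 × 117 + 0.68 × 94 = -10.08 + 23.4 + 63.92 = 77.24
Branch C: 106 (certain)
Overall = 0.32 × 51 + 0.24 × 77.24 + 0.44 × 106 = 16.32 + 18.5376 + 46.64 = 81.4976

$81.50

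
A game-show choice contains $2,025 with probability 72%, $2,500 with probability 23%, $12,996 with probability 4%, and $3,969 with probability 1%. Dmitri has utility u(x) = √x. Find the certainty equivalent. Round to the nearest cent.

E[u] = 0.72·√2025 + 0.23·√2500 + 0.04·√12996 + 0.01·√3969 = 0.72·45 + 0.23·50 + 0.04·114 + 0.01·63 = 49.09
CE = (49.09)² = 2409.8281

$2,409.83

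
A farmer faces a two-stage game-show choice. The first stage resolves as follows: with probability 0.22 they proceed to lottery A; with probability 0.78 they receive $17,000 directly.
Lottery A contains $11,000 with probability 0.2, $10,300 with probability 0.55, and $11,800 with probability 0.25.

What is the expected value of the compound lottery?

$15,639.30

EV(A) = 0.2 × 11000 + 0.55 × 10300 + 0.25 × 11800 = 2200 + 5665 + 2950 = 10815
Branch B: 17000 (certain)
Overall = 0.22 × 10815 + 0.78 × 17000 = 2379.3 + 13260 = 15639.3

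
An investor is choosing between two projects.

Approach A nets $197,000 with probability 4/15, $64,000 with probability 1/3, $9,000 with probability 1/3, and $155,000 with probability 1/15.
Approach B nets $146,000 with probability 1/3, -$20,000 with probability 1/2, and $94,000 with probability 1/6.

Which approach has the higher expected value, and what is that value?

Approach A ($87,200)

Approach A = 4/15 × 197000 + 1/3 × 64000 + 1/3 × 9000 + 1/15 × 155000 = 52533.3333 + 21333.3333 + 3000 + 10333.3333 = 87200
Approach B = 1/3 × 146000 + 1/2 × (-20000) + 1/6 × 94000 = 48666.6667 − 10000 + 15666.6667 = 54333.3333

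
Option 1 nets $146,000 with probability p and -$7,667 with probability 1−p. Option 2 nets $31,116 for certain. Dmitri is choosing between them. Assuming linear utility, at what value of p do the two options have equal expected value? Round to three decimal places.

p = 0.252

p·146000 + (1−p)·(-7667) = 31116
153667p − 7667 = 31116
p = (31116 + 7667) / 153667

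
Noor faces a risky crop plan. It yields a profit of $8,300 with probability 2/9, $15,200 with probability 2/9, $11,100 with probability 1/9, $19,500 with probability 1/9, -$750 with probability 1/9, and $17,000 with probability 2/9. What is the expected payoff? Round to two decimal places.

EV = 2/9 × 8300 + 2/9 × 15200 + 1/9 × 11100 + 1/9 × 19500 + 1/9 × (-750) + 2/9 × 17000 = 1844.4444 + 3377.7778 + 1233.3333 + 2166.6667 − 83.3333 + 3777.7778 = 12316.6667

$12,316.67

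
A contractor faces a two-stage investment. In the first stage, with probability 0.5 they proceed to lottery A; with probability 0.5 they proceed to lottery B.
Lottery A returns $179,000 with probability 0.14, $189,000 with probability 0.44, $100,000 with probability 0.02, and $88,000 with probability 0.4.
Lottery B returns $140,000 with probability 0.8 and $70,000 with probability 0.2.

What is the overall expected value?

$135,710

EV(A) = 0.14 × 179000 + 0.44 × 189000 + 0.02 × 100000 + 0.4 × 88000 = 25060 + 83160 + 2000 + 35200 = 145420
EV(B) = 0.8 × 140000 + 0.2 × 70000 = 112000 + 14000 = 126000
Overall = 0.5 × 145420 + 0.5 × 126000 = 72710 + 63000 = 135710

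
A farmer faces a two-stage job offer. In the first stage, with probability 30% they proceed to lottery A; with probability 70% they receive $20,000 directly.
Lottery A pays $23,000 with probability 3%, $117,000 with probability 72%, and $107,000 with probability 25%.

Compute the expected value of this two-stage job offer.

EV(A) = 0.03 × 23000 + 0.72 × 117000 + 0.25 × 107000 = 690 + 84240 + 26750 = 111680
Branch B: 20000 (certain)
Overall = 0.3 × 111680 + 0.7 × 20000 = 33504 + 14000 = 47504

$47,504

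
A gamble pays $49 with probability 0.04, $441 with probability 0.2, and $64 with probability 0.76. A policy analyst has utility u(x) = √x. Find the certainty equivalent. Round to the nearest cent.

$111.51

E[u] = 0.04·√49 + 0.2·√441 + 0.76·√64 = 0.04·7 + 0.2·21 + 0.76·8 = 10.56
CE = (10.56)² = 111.5136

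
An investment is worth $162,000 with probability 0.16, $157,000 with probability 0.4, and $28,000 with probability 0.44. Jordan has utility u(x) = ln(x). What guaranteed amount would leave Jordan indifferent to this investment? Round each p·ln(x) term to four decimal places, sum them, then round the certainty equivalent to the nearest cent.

$73,902.36

E[u] = 0.16·ln(162000) + 0.4·ln(157000) + 0.44·ln(28000) = 1.9193 + 4.7856 + 4.5056 = 11.2105
CE = e^11.2105 ≈ 73902.36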